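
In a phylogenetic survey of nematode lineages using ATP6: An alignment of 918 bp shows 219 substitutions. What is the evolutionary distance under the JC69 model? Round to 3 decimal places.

0.287

p = 219/918 ≈ 0.238562.
d = −(3/4) ln(1 − 4p/3) = −0.75 ln(1 − 0.318083) = −0.75 ln(0.681917)
  = −0.75 × (-0.382847) = 0.287135 substitutions/site.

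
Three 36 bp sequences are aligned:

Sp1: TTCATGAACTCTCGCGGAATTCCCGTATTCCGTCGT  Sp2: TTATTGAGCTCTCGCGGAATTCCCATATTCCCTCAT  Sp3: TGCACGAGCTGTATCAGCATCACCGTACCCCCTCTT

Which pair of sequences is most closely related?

Sp1–Sp2: 6/36 differ, p = 0.167, d = 0.188.
Sp1–Sp3: 14/36 differ, p = 0.389, d = 0.548.
Sp2–Sp3: 15/36 differ, p = 0.417, d = 0.608.
The smallest distance is between Sp1 and Sp2.

Sp1 and Sp2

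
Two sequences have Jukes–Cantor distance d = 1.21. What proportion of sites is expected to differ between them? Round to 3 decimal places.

0.601

p = (3/4)(1 − e^(−4d/3)) = 0.75 × (1 − e^(-1.613333)) = 0.75 × (1 − 0.199222) = 0.600584.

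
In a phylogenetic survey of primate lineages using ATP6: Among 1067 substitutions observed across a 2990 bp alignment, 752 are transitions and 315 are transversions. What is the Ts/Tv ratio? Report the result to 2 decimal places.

R = 752/315 = 2.387301… ≈ 2.39 (to 2 d.p.).

2.39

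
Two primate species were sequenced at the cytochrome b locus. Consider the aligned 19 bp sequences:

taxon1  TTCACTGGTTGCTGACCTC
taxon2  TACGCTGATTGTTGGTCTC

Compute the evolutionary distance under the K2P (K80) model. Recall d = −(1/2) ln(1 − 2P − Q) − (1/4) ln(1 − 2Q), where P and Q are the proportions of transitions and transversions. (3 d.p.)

Of 19 sites, 5 differences are transitions and 1 are transversions, so P = 5/19 ≈ 0.263158 and Q = 1/19 ≈ 0.052632.
Under the Kimura two-parameter model, d = −½ ln(1 − 2P − Q) − ¼ ln(1 − 2Q).
1 − 2P − Q = 0.421052, giving −½ ln(0.421052) = 0.432499.
1 − 2Q = 0.894736, giving −¼ ln(0.894736) = 0.027807.
d = 0.432499 + 0.027807 = 0.460306.

0.460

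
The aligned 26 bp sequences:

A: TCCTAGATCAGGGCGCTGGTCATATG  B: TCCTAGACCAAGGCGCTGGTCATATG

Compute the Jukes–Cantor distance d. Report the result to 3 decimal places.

The sequences differ at 2 of 26 sites (8, 11), so p = 2/26 ≈ 0.076923.
d = −(3/4) ln(1 − 4p/3) = −0.75 ln(1 − 0.102564) = −0.75 ln(0.897436)
  = −0.75 × (-0.108213) = 0.081160 substitutions/site.

0.081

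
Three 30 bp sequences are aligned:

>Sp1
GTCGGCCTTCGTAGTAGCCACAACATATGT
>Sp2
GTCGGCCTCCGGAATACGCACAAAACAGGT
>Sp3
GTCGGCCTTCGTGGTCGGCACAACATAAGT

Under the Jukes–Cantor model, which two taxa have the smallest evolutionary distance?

Sp1 and Sp3

Sp1–Sp2: 8/30 differ, p = 0.267, d = 0.330.
Sp1–Sp3: 4/30 differ, p = 0.133, d = 0.147.
Sp2–Sp3: 9/30 differ, p = 0.300, d = 0.383.
The smallest distance is between Sp1 and Sp3.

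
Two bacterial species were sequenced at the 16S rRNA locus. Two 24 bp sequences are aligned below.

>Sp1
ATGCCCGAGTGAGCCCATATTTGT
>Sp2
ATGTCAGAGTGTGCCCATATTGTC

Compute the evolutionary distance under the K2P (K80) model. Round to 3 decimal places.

0.304

Of 24 sites, 2 differences are transitions and 4 are transversions, so P = 2/24 ≈ 0.083333 and Q = 4/24 ≈ 0.166667.
Under the Kimura two-parameter model, d = −½ ln(1 − 2P − Q) − ¼ ln(1 − 2Q).
1 − 2P − Q = 0.666667, giving −½ ln(0.666667) = 0.202732.
1 − 2Q = 0.666666, giving −¼ ln(0.666666) = 0.101367.
d = 0.202732 + 0.101367 = 0.304099.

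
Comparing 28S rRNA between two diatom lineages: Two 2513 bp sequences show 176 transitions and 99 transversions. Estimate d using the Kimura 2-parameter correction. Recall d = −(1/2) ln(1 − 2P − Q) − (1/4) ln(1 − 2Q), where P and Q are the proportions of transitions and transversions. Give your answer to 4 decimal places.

P = 176/2513 ≈ 0.070036 and Q = 99/2513 ≈ 0.039395.
Under the Kimura two-parameter model, d = −½ ln(1 − 2P − Q) − ¼ ln(1 − 2Q).
1 − 2P − Q = 0.820533, giving −½ ln(0.820533) = 0.098901.
1 − 2Q = 0.92121, giving −¼ ln(0.92121) = 0.020517.
d = 0.098901 + 0.020517 = 0.119418.

0.1194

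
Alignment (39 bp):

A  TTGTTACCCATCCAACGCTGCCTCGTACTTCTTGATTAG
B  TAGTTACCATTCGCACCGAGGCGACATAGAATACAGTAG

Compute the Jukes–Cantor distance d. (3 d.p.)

0.949

The sequences differ at 21 of 39 sites, so p = 21/39 ≈ 0.538462.
d = −(3/4) ln(1 − 4p/3) = −0.75 ln(1 − 0.717949) = −0.75 ln(0.282051)
  = −0.75 × (-1.265667) = 0.949250 substitutions/site.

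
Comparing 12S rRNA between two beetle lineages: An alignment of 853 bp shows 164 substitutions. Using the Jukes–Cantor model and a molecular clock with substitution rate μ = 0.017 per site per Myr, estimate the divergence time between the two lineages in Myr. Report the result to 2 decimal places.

6.53

p = 164/853 ≈ 0.192263.
d = −(3/4) ln(1 − 4p/3) = −0.75 ln(1 − 0.256351) = −0.75 ln(0.743649)
  = −0.75 × (-0.296186) = 0.222140 substitutions/site.
Under a molecular clock d = 2μt, so t = d/(2μ) = 0.222140 / (2 × 0.017) = 6.53 Myr.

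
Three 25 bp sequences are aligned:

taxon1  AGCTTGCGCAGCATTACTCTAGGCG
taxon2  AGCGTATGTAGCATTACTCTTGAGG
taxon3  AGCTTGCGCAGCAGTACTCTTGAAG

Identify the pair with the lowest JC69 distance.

taxon1–taxon2: 7/25 differ, p = 0.280, d = 0.351.
taxon1–taxon3: 4/25 differ, p = 0.160, d = 0.180.
taxon2–taxon3: 6/25 differ, p = 0.240, d = 0.289.
The smallest distance is between taxon1 and taxon3.

taxon1 and taxon3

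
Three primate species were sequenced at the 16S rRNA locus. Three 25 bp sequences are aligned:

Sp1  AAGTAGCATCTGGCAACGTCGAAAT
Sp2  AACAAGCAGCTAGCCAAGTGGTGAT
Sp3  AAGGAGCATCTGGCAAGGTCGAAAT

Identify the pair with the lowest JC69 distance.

Sp1 and Sp3

Sp1–Sp2: 9/25 differ, p = 0.360, d = 0.490.
Sp1–Sp3: 2/25 differ, p = 0.080, d = 0.085.
Sp2–Sp3: 9/25 differ, p = 0.360, d = 0.490.
The smallest distance is between Sp1 and Sp3.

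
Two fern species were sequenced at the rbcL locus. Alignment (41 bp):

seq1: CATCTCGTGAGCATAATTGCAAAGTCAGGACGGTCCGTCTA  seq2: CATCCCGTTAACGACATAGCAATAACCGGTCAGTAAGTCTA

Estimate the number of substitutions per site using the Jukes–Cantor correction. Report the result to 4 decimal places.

The sequences differ at 15 of 41 sites, so p = 15/41 ≈ 0.365854.
d = −(3/4) ln(1 − 4p/3) = −0.75 ln(1 − 0.487805) = −0.75 ln(0.512195)
  = −0.75 × (-0.669050) = 0.501788 substitutions/site.

0.5018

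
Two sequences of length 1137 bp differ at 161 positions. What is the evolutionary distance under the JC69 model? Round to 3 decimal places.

p = 161/1137 ≈ 0.141601.
d = −(3/4) ln(1 − 4p/3) = −0.75 ln(1 − 0.188801) = −0.75 ln(0.811199)
  = −0.75 × (-0.209242) = 0.156932 substitutions/site.

0.157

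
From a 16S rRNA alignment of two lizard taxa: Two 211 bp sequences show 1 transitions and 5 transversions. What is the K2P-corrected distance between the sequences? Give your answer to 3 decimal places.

P = 1/211 ≈ 0.004739 and Q = 5/211 ≈ 0.023697.
Under the Kimura two-parameter model, d = −½ ln(1 − 2P − Q) − ¼ ln(1 − 2Q).
1 − 2P − Q = 0.966825, giving −½ ln(0.966825) = 0.016869.
1 − 2Q = 0.952606, giving −¼ ln(0.952606) = 0.012138.
d = 0.016869 + 0.012138 = 0.029007.

0.029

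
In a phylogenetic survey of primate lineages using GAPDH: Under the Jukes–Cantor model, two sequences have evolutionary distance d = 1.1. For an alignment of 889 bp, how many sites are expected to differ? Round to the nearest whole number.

Invert JC69: p = (3/4)(1 − e^(−4d/3)) = 0.75 × (1 − e^(-1.466667)) = 0.75 × (1 − 0.230693) = 0.576980.
Expected differing sites = pL ≈ 0.576980 × 889 = 512.93522 ≈ 513.

513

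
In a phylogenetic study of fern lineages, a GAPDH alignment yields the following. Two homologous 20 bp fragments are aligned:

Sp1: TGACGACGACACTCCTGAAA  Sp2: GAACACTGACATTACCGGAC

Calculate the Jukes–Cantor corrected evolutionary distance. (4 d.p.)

0.8240

The sequences differ at 10 of 20 sites (1, 2, 5, 6, 7, 12, 14, 16, 18, 20), so p = 10/20 = 0.5.
d = −(3/4) ln(1 − 4p/3) = −0.75 ln(1 − 0.666667) = −0.75 ln(0.333333)
  = −0.75 × (-1.098613) = 0.823960 substitutions/site.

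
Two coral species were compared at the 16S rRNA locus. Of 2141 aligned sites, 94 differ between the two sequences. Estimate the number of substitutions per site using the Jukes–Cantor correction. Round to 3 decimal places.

p = 94/2141 ≈ 0.043905.
d = −(3/4) ln(1 − 4p/3) = −0.75 ln(1 − 0.05854) = −0.75 ln(0.94146)
  = −0.75 × (-0.060323) = 0.045242 substitutions/site.

0.045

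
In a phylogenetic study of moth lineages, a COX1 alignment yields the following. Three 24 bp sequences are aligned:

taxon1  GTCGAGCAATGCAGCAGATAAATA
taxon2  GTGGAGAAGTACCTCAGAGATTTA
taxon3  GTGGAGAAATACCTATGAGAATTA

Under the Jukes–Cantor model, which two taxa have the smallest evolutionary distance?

taxon2 and taxon3

taxon1–taxon2: 9/24 differ, p = 0.375, d = 0.520.
taxon1–taxon3: 9/24 differ, p = 0.375, d = 0.520.
taxon2–taxon3: 4/24 differ, p = 0.167, d = 0.188.
The smallest distance is between taxon2 and taxon3.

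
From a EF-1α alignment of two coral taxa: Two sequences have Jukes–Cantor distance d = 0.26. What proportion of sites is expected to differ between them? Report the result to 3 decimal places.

p = (3/4)(1 − e^(−4d/3)) = 0.75 × (1 − e^(-0.346667)) = 0.75 × (1 − 0.707041) = 0.219719.

0.220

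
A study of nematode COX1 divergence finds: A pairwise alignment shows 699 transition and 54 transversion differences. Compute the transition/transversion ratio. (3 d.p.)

R = 699/54 = 12.944444… ≈ 12.944 (to 3 d.p.).

12.944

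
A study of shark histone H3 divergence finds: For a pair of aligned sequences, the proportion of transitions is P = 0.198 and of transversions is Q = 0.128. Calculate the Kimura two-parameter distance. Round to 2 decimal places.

0.45

Under the Kimura two-parameter model, d = −½ ln(1 − 2P − Q) − ¼ ln(1 − 2Q).
1 − 2P − Q = 0.476, giving −½ ln(0.476) = 0.371169.
1 − 2Q = 0.744, giving −¼ ln(0.744) = 0.073929.
d = 0.371169 + 0.073929 = 0.445098.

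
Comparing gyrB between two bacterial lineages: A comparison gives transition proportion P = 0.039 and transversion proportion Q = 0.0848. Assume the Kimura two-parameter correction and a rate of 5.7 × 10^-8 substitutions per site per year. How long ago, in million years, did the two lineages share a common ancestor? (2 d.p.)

1.19

Under the Kimura two-parameter model, d = −½ ln(1 − 2P − Q) − ¼ ln(1 − 2Q).
1 − 2P − Q = 0.8372, giving −½ ln(0.8372) = 0.088846.
1 − 2Q = 0.8304, giving −¼ ln(0.8304) = 0.046462.
d = 0.088846 + 0.046462 = 0.135308.
Under a molecular clock d = 2μt, so t = d/(2μ) = 0.135308 / (2 × 5.7 × 10^-8) = 1.19 million years.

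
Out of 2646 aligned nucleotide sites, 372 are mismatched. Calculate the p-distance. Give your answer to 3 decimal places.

0.141

p = 372/2646 = 0.140589… ≈ 0.141 (to 3 d.p.).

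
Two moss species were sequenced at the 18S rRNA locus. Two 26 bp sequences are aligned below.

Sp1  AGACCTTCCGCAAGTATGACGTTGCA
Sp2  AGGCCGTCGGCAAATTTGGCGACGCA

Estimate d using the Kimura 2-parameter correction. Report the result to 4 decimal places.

Of 26 sites, 4 differences are transitions and 4 are transversions, so P = 4/26 ≈ 0.153846 and Q = 4/26 ≈ 0.153846.
Under the Kimura two-parameter model, d = −½ ln(1 − 2P − Q) − ¼ ln(1 − 2Q).
1 − 2P − Q = 0.538462, giving −½ ln(0.538462) = 0.309519.
1 − 2Q = 0.692308, giving −¼ ln(0.692308) = 0.091931.
d = 0.309519 + 0.091931 = 0.401450.

0.4015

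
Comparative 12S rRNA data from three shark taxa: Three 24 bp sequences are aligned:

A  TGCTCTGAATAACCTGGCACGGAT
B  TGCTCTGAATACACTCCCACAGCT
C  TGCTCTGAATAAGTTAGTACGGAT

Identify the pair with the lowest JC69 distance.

A and C

A–B: 6/24 differ, p = 0.250, d = 0.304.
A–C: 4/24 differ, p = 0.167, d = 0.188.
B–C: 8/24 differ, p = 0.333, d = 0.441.
The smallest distance is between A and C.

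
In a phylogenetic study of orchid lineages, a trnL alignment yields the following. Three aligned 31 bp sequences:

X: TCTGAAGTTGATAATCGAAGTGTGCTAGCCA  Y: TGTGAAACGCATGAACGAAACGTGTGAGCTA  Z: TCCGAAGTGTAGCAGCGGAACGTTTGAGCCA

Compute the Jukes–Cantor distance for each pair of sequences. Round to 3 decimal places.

X–Y: 12/31 sites differ → p ≈ 0.387097, d = −0.75 ln(1 − 0.516129) = 0.544453 ≈ 0.544.
X–Z: 12/31 sites differ → p ≈ 0.387097, d = −0.75 ln(1 − 0.516129) = 0.544453 ≈ 0.544.
Y–Z: 11/31 sites differ → p ≈ 0.354839, d = −0.75 ln(1 − 0.473119) = 0.480585 ≈ 0.481.

d(X,Y) = 0.544, d(X,Z) = 0.544, d(Y,Z) = 0.481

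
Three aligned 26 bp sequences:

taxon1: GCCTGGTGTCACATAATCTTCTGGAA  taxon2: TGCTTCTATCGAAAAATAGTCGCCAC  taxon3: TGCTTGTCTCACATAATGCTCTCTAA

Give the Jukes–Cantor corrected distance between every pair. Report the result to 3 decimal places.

taxon1–taxon2: 14/26 sites differ → p ≈ 0.538462, d = −0.75 ln(1 − 0.717949) = 0.949251 ≈ 0.949.
taxon1–taxon3: 8/26 sites differ → p ≈ 0.307692, d = −0.75 ln(1 − 0.410256) = 0.396050 ≈ 0.396.
taxon2–taxon3: 10/26 sites differ → p ≈ 0.384615, d = −0.75 ln(1 − 0.51282) = 0.539341 ≈ 0.539.

d(taxon1,taxon2) = 0.949, d(taxon1,taxon3) = 0.396, d(taxon2,taxon3) = 0.539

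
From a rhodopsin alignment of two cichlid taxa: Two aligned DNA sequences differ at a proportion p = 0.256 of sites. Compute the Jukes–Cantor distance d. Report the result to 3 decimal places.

0.313

d = −(3/4) ln(1 − 4p/3) = −0.75 ln(1 − 0.341333) = −0.75 ln(0.658667)
  = −0.75 × (-0.417537) = 0.313153 substitutions/site.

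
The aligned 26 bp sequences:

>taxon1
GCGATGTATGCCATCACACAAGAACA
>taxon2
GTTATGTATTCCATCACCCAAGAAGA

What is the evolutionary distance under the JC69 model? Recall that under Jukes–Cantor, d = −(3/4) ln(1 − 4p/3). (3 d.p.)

The sequences differ at 5 of 26 sites (2, 3, 10, 18, 25), so p = 5/26 ≈ 0.192308.
d = −(3/4) ln(1 − 4p/3) = −0.75 ln(1 − 0.256411) = −0.75 ln(0.743589)
  = −0.75 × (-0.296267) = 0.222200 substitutions/site.

0.222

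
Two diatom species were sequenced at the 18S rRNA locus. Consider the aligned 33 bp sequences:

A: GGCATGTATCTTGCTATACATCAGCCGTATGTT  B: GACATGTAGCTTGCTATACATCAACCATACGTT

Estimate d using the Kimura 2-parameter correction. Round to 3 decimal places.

Of 33 sites, 4 differences are transitions and 1 are transversions, so P = 4/33 ≈ 0.121212 and Q = 1/33 ≈ 0.030303.
Under the Kimura two-parameter model, d = −½ ln(1 − 2P − Q) − ¼ ln(1 − 2Q).
1 − 2P − Q = 0.727273, giving −½ ln(0.727273) = 0.159227.
1 − 2Q = 0.939394, giving −¼ ln(0.939394) = 0.015630.
d = 0.159227 + 0.015630 = 0.174857.

0.175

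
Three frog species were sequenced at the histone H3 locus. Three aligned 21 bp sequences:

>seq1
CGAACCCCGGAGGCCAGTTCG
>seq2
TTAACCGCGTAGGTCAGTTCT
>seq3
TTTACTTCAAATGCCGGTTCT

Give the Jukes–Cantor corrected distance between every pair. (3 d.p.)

d(seq1,seq2) = 0.360, d(seq1,seq3) = 0.756, d(seq2,seq3) = 0.532

seq1–seq2: 6/21 sites differ → p ≈ 0.285714, d = −0.75 ln(1 − 0.380952) = 0.359679 ≈ 0.360.
seq1–seq3: 10/21 sites differ → p ≈ 0.47619, d = −0.75 ln(1 − 0.63492) = 0.755729 ≈ 0.756.
seq2–seq3: 8/21 sites differ → p ≈ 0.380952, d = −0.75 ln(1 − 0.507936) = 0.531860 ≈ 0.532.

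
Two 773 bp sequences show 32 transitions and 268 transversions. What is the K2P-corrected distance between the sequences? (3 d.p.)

P = 32/773 ≈ 0.041397 and Q = 268/773 ≈ 0.346701.
Under the Kimura two-parameter model, d = −½ ln(1 − 2P − Q) − ¼ ln(1 − 2Q).
1 − 2P − Q = 0.570505, giving −½ ln(0.570505) = 0.280617.
1 − 2Q = 0.306598, giving −¼ ln(0.306598) = 0.295554.
d = 0.280617 + 0.295554 = 0.576171.

0.576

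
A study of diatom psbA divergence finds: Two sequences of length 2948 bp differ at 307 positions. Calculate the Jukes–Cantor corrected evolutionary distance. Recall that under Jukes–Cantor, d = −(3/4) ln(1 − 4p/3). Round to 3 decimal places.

0.112

p = 307/2948 ≈ 0.104138.
d = −(3/4) ln(1 − 4p/3) = −0.75 ln(1 − 0.138851) = −0.75 ln(0.861149)
  = −0.75 × (-0.149488) = 0.112116 substitutions/site.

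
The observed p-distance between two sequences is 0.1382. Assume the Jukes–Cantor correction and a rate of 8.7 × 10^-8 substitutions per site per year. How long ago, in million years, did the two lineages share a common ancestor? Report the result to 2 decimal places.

0.88

d = −(3/4) ln(1 − 4p/3) = −0.75 ln(1 − 0.184267) = −0.75 ln(0.815733)
  = −0.75 × (-0.203668) = 0.152751 substitutions/site.
Under a molecular clock d = 2μt, so t = d/(2μ) = 0.152751 / (2 × 8.7 × 10^-8) = 0.88 million years.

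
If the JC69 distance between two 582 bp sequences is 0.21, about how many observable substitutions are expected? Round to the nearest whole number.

Invert JC69: p = (3/4)(1 − e^(−4d/3)) = 0.75 × (1 − e^(-0.28)) = 0.75 × (1 − 0.755784) = 0.183162.
Expected differing sites = pL ≈ 0.183162 × 582 = 106.600284 ≈ 107.

107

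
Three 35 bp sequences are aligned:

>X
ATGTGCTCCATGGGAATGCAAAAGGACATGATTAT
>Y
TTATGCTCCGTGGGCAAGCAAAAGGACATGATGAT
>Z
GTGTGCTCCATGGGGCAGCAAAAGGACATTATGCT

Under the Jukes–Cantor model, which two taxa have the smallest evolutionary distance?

X and Y

X–Y: 6/35 differ, p = 0.171, d = 0.195.
X–Z: 7/35 differ, p = 0.200, d = 0.233.
Y–Z: 7/35 differ, p = 0.200, d = 0.233.
The smallest distance is between X and Y.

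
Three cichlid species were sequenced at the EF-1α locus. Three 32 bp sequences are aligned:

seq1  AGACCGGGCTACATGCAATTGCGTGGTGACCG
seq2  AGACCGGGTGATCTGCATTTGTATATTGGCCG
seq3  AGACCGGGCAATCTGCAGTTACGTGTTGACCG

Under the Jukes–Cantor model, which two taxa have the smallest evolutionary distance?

seq1–seq2: 10/32 differ, p = 0.313, d = 0.404.
seq1–seq3: 6/32 differ, p = 0.188, d = 0.216.
seq2–seq3: 8/32 differ, p = 0.250, d = 0.304.
The smallest distance is between seq1 and seq3.

seq1 and seq3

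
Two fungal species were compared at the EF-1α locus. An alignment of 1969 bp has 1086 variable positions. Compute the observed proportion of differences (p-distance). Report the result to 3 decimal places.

0.552

p = 1086/1969 = 0.551549… ≈ 0.552 (to 3 d.p.).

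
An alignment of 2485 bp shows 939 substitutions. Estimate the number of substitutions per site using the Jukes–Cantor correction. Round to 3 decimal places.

p = 939/2485 ≈ 0.377867.
d = −(3/4) ln(1 − 4p/3) = −0.75 ln(1 − 0.503823) = −0.75 ln(0.496177)
  = −0.75 × (-0.700823) = 0.525617 substitutions/site.

0.526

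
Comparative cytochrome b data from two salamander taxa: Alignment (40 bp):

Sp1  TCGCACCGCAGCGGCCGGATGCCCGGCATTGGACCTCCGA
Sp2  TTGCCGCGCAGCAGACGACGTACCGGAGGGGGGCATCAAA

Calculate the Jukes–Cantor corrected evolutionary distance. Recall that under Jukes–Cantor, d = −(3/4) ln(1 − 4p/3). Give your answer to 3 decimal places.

0.687

The sequences differ at 18 of 40 sites, so p = 18/40 = 0.45.
d = −(3/4) ln(1 − 4p/3) = −0.75 ln(1 − 0.6) = −0.75 ln(0.4)
  = −0.75 × (-0.916291) = 0.687218 substitutions/site.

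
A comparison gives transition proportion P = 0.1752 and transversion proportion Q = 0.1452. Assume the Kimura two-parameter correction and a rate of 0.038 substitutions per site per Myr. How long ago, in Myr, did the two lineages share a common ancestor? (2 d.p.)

Under the Kimura two-parameter model, d = −½ ln(1 − 2P − Q) − ¼ ln(1 − 2Q).
1 − 2P − Q = 0.5044, giving −½ ln(0.5044) = 0.342193.
1 − 2Q = 0.7096, giving −¼ ln(0.7096) = 0.085763.
d = 0.342193 + 0.085763 = 0.427956.
Under a molecular clock d = 2μt, so t = d/(2μ) = 0.427956 / (2 × 0.038) = 5.63 Myr.

5.63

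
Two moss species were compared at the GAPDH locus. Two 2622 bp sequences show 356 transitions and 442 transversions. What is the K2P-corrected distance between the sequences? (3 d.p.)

P = 356/2622 ≈ 0.135774 and Q = 442/2622 ≈ 0.168574.
Under the Kimura two-parameter model, d = −½ ln(1 − 2P − Q) − ¼ ln(1 − 2Q).
1 − 2P − Q = 0.559878, giving −½ ln(0.559878) = 0.290018.
1 − 2Q = 0.662852, giving −¼ ln(0.662852) = 0.102801.
d = 0.290018 + 0.102801 = 0.392819.

0.393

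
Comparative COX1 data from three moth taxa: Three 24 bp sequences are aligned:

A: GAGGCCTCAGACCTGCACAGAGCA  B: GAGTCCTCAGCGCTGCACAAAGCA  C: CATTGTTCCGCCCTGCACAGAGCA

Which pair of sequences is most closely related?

A–B: 4/24 differ, p = 0.167, d = 0.188.
A–C: 7/24 differ, p = 0.292, d = 0.369.
B–C: 7/24 differ, p = 0.292, d = 0.369.
The smallest distance is between A and B.

A and B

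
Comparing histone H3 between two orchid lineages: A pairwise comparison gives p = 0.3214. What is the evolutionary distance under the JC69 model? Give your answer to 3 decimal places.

0.420

d = −(3/4) ln(1 − 4p/3) = −0.75 ln(1 − 0.428533) = −0.75 ln(0.571467)
  = −0.75 × (-0.559549) = 0.419662 substitutions/site.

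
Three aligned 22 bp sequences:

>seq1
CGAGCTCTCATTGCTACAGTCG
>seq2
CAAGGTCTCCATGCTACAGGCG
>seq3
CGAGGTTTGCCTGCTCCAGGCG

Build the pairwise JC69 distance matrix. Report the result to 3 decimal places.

seq1–seq2: 5/22 sites differ → p ≈ 0.227273, d = −0.75 ln(1 − 0.303031) = 0.270761 ≈ 0.271.
seq1–seq3: 7/22 sites differ → p ≈ 0.318182, d = −0.75 ln(1 − 0.424243) = 0.414052 ≈ 0.414.
seq2–seq3: 5/22 sites differ → p ≈ 0.227273, d = −0.75 ln(1 − 0.303031) = 0.270761 ≈ 0.271.

d(seq1,seq2) = 0.271, d(seq1,seq3) = 0.414, d(seq2,seq3) = 0.271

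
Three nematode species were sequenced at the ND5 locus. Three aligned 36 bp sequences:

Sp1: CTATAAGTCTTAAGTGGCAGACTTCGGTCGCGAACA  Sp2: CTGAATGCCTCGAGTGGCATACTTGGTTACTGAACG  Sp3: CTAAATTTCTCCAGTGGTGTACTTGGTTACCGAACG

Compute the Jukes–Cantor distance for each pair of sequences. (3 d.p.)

Sp1–Sp2: 13/36 sites differ → p ≈ 0.361111, d = −0.75 ln(1 − 0.481481) = 0.492584 ≈ 0.493.
Sp1–Sp3: 13/36 sites differ → p ≈ 0.361111, d = −0.75 ln(1 − 0.481481) = 0.492584 ≈ 0.493.
Sp2–Sp3: 7/36 sites differ → p ≈ 0.194444, d = −0.75 ln(1 − 0.259259) = 0.225078 ≈ 0.225.

d(Sp1,Sp2) = 0.493, d(Sp1,Sp3) = 0.493, d(Sp2,Sp3) = 0.225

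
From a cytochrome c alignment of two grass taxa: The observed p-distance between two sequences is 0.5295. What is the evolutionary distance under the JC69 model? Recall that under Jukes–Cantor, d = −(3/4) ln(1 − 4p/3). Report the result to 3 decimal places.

d = −(3/4) ln(1 − 4p/3) = −0.75 ln(1 − 0.706) = −0.75 ln(0.294)
  = −0.75 × (-1.224176) = 0.918132 substitutions/site.

0.918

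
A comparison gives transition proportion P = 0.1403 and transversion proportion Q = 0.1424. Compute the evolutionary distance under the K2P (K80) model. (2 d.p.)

Under the Kimura two-parameter model, d = −½ ln(1 − 2P − Q) − ¼ ln(1 − 2Q).
1 − 2P − Q = 0.577, giving −½ ln(0.577) = 0.274957.
1 − 2Q = 0.7152, giving −¼ ln(0.7152) = 0.083798.
d = 0.274957 + 0.083798 = 0.358755.

0.36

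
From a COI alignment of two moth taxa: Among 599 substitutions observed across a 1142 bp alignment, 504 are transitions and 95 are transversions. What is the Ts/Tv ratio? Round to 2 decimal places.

R = 504/95 = 5.305263… ≈ 5.31 (to 2 d.p.).

5.31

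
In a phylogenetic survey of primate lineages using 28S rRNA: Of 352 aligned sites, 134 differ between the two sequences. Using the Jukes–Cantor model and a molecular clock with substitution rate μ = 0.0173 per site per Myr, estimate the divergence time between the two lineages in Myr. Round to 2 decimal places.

15.36

p = 134/352 ≈ 0.380682.
d = −(3/4) ln(1 − 4p/3) = −0.75 ln(1 − 0.507576) = −0.75 ln(0.492424)
  = −0.75 × (-0.708415) = 0.531311 substitutions/site.
Under a molecular clock d = 2μt, so t = d/(2μ) = 0.531311 / (2 × 0.0173) = 15.36 Myr.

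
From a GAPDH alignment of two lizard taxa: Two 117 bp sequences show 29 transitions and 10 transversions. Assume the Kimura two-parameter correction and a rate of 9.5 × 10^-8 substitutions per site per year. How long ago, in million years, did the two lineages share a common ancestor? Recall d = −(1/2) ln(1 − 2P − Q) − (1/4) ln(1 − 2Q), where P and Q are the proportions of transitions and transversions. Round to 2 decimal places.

2.54

P = 29/117 ≈ 0.247863 and Q = 10/117 ≈ 0.08547.
Under the Kimura two-parameter model, d = −½ ln(1 − 2P − Q) − ¼ ln(1 − 2Q).
1 − 2P − Q = 0.418804, giving −½ ln(0.418804) = 0.435176.
1 − 2Q = 0.82906, giving −¼ ln(0.82906) = 0.046866.
d = 0.435176 + 0.046866 = 0.482042.
Under a molecular clock d = 2μt, so t = d/(2μ) = 0.482042 / (2 × 9.5 × 10^-8) = 2.54 million years.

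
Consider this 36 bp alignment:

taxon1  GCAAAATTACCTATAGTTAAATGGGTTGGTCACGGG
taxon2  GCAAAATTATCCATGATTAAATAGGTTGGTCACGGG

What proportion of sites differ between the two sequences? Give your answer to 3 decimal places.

0.139

The sequences differ at 5 of 36 positions (sites 10, 12, 15, 16, 23).
p = 5/36 = 0.138888… ≈ 0.139 (to 3 d.p.).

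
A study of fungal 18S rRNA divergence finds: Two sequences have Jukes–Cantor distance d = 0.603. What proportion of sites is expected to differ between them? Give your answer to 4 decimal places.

p = (3/4)(1 − e^(−4d/3)) = 0.75 × (1 − e^(-0.804)) = 0.75 × (1 − 0.447535) = 0.414349.

0.4143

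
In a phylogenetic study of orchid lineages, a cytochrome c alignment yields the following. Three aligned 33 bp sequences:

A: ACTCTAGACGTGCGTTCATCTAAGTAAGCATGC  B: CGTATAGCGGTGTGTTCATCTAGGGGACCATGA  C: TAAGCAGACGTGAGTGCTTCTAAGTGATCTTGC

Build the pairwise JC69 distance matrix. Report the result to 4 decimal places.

A–B: 11/33 sites differ → p ≈ 0.333333, d = −0.75 ln(1 − 0.444444) = 0.440839 ≈ 0.4408.
A–C: 11/33 sites differ → p ≈ 0.333333, d = −0.75 ln(1 − 0.444444) = 0.440839 ≈ 0.4408.
B–C: 15/33 sites differ → p ≈ 0.454545, d = −0.75 ln(1 − 0.60606) = 0.698667 ≈ 0.6987.

d(A,B) = 0.4408, d(A,C) = 0.4408, d(B,C) = 0.6987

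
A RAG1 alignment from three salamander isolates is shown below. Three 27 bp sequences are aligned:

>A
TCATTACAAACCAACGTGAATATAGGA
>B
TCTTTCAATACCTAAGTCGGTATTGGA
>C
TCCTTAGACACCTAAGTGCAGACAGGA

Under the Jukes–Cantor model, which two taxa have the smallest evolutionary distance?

A–B: 10/27 differ, p = 0.370, d = 0.511.
A–C: 8/27 differ, p = 0.296, d = 0.377.
B–C: 10/27 differ, p = 0.370, d = 0.511.
The smallest distance is between A and C.

A and C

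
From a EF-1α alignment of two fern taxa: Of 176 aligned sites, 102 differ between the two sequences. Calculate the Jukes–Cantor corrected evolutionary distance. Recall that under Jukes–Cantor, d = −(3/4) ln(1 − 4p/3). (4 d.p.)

p = 102/176 ≈ 0.579545.
d = −(3/4) ln(1 − 4p/3) = −0.75 ln(1 − 0.772727) = −0.75 ln(0.227273)
  = −0.75 × (-1.481603) = 1.111202 substitutions/site.

1.1112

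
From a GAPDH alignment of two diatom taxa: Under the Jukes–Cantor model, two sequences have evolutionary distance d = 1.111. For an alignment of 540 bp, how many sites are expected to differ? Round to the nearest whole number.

313

Invert JC69: p = (3/4)(1 − e^(−4d/3)) = 0.75 × (1 − e^(-1.481333)) = 0.75 × (1 − 0.227334) = 0.579500.
Expected differing sites = pL ≈ 0.579500 × 540 = 312.93 ≈ 313.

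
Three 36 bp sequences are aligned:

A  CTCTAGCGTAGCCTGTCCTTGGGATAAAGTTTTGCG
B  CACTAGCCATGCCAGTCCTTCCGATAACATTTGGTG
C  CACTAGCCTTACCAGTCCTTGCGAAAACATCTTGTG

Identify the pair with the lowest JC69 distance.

A–B: 11/36 differ, p = 0.306, d = 0.392.
A–C: 11/36 differ, p = 0.306, d = 0.392.
B–C: 6/36 differ, p = 0.167, d = 0.188.
The smallest distance is between B and C.

B and C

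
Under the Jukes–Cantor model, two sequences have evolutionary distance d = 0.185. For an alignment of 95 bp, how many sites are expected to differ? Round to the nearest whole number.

16

Invert JC69: p = (3/4)(1 − e^(−4d/3)) = 0.75 × (1 − e^(-0.246667)) = 0.75 × (1 − 0.781401) = 0.163949.
Expected differing sites = pL ≈ 0.163949 × 95 = 15.575155 ≈ 16.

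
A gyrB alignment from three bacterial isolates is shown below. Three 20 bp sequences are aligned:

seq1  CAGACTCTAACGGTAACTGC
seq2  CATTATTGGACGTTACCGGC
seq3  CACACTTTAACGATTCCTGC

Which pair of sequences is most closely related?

seq1 and seq3

seq1–seq2: 9/20 differ, p = 0.450, d = 0.687.
seq1–seq3: 5/20 differ, p = 0.250, d = 0.304.
seq2–seq3: 8/20 differ, p = 0.400, d = 0.572.
The smallest distance is between seq1 and seq3.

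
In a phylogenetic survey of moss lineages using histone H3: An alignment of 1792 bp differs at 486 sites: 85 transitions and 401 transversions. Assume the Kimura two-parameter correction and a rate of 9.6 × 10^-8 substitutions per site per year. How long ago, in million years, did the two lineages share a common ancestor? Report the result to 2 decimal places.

P = 85/1792 ≈ 0.047433 and Q = 401/1792 ≈ 0.223772.
Under the Kimura two-parameter model, d = −½ ln(1 − 2P − Q) − ¼ ln(1 − 2Q).
1 − 2P − Q = 0.681362, giving −½ ln(0.681362) = 0.191831.
1 − 2Q = 0.552456, giving −¼ ln(0.552456) = 0.148345.
d = 0.191831 + 0.148345 = 0.340176.
Under a molecular clock d = 2μt, so t = d/(2μ) = 0.340176 / (2 × 9.6 × 10^-8) = 1.77 million years.

1.77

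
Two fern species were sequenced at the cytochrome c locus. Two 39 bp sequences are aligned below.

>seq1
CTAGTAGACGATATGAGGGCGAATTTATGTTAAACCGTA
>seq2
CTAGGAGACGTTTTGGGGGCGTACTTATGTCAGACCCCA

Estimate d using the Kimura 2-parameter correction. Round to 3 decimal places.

0.317

Of 39 sites, 5 differences are transitions and 5 are transversions, so P = 5/39 ≈ 0.128205 and Q = 5/39 ≈ 0.128205.
Under the Kimura two-parameter model, d = −½ ln(1 − 2P − Q) − ¼ ln(1 − 2Q).
1 − 2P − Q = 0.615385, giving −½ ln(0.615385) = 0.242754.
1 − 2Q = 0.74359, giving −¼ ln(0.74359) = 0.074066.
d = 0.242754 + 0.074066 = 0.316820.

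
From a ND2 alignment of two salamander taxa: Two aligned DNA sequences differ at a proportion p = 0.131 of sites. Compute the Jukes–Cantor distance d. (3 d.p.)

0.144

d = −(3/4) ln(1 − 4p/3) = −0.75 ln(1 − 0.174667) = −0.75 ln(0.825333)
  = −0.75 × (-0.191968) = 0.143976 substitutions/site.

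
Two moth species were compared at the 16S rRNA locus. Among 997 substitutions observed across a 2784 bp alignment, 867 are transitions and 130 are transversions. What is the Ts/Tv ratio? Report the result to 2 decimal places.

R = 867/130 = 6.669230… ≈ 6.67 (to 2 d.p.).

6.67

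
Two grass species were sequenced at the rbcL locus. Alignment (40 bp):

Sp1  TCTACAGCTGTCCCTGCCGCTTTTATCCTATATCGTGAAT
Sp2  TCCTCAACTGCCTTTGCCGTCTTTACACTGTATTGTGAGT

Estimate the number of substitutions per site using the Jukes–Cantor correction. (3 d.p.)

0.426

The sequences differ at 13 of 40 sites, so p = 13/40 = 0.325.
d = −(3/4) ln(1 − 4p/3) = −0.75 ln(1 − 0.433333) = −0.75 ln(0.566667)
  = −0.75 × (-0.567983) = 0.425987 substitutions/site.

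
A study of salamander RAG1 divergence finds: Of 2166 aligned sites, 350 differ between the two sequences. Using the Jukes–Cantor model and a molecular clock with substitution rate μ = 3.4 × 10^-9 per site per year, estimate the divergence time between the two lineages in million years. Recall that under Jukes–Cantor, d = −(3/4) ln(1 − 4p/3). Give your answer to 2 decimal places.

p = 350/2166 ≈ 0.161588.
d = −(3/4) ln(1 − 4p/3) = −0.75 ln(1 − 0.215451) = −0.75 ln(0.784549)
  = −0.75 × (-0.242646) = 0.181985 substitutions/site.
Under a molecular clock d = 2μt, so t = d/(2μ) = 0.181985 / (2 × 3.4 × 10^-9) = 26.76 million years.

26.76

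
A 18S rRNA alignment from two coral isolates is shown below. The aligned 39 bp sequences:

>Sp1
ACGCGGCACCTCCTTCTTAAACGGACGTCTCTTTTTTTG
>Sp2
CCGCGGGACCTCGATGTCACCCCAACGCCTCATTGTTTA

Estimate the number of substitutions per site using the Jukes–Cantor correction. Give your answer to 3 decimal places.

The sequences differ at 14 of 39 sites, so p = 14/39 ≈ 0.358974.
d = −(3/4) ln(1 − 4p/3) = −0.75 ln(1 − 0.478632) = −0.75 ln(0.521368)
  = −0.75 × (-0.651299) = 0.488474 substitutions/site.

0.488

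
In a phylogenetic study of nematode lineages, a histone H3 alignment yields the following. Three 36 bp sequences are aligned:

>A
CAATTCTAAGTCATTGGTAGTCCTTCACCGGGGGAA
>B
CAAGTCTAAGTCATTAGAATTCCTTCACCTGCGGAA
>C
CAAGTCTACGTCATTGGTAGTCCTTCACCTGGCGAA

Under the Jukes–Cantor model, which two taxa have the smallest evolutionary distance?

A and C

A–B: 6/36 differ, p = 0.167, d = 0.188.
A–C: 4/36 differ, p = 0.111, d = 0.120.
B–C: 6/36 differ, p = 0.167, d = 0.188.
The smallest distance is between A and C.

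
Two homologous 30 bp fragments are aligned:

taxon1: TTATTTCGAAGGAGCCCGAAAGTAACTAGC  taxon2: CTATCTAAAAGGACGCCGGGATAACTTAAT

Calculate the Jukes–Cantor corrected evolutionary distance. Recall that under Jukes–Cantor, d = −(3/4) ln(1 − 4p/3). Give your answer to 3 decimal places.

0.730

The sequences differ at 14 of 30 sites, so p = 14/30 ≈ 0.466667.
d = −(3/4) ln(1 − 4p/3) = −0.75 ln(1 − 0.622223) = −0.75 ln(0.377777)
  = −0.75 × (-0.973451) = 0.730088 substitutions/site.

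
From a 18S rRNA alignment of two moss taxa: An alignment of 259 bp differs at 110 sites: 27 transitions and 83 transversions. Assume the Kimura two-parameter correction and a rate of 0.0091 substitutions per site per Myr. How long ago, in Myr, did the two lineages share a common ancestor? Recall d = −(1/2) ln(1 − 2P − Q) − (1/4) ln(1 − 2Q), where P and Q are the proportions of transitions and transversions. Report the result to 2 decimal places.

34.75

P = 27/259 ≈ 0.104247 and Q = 83/259 ≈ 0.320463.
Under the Kimura two-parameter model, d = −½ ln(1 − 2P − Q) − ¼ ln(1 − 2Q).
1 − 2P − Q = 0.471043, giving −½ ln(0.471043) = 0.376403.
1 − 2Q = 0.359074, giving −¼ ln(0.359074) = 0.256057.
d = 0.376403 + 0.256057 = 0.632460.
Under a molecular clock d = 2μt, so t = d/(2μ) = 0.632460 / (2 × 0.0091) = 34.75 Myr.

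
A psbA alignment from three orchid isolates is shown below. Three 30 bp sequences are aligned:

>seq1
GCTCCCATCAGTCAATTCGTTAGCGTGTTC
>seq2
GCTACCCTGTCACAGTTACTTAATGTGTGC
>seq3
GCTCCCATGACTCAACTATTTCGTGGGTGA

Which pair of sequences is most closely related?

seq1 and seq3

seq1–seq2: 12/30 differ, p = 0.400, d = 0.572.
seq1–seq3: 10/30 differ, p = 0.333, d = 0.441.
seq2–seq3: 11/30 differ, p = 0.367, d = 0.503.
The smallest distance is between seq1 and seq3.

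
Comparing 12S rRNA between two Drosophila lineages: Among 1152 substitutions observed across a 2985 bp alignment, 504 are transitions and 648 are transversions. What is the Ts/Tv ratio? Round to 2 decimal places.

R = 504/648 = 0.777777… ≈ 0.78 (to 2 d.p.).

0.78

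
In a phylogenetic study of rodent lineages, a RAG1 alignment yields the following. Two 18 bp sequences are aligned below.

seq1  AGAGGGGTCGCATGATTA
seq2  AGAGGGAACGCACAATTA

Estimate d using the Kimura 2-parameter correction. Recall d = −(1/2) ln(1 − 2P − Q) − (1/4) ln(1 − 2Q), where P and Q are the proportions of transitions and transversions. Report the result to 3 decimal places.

0.276

Of 18 sites, 3 differences are transitions and 1 are transversions, so P = 3/18 ≈ 0.166667 and Q = 1/18 ≈ 0.055556.
Under the Kimura two-parameter model, d = −½ ln(1 − 2P − Q) − ¼ ln(1 − 2Q).
1 − 2P − Q = 0.61111, giving −½ ln(0.61111) = 0.246239.
1 − 2Q = 0.888888, giving −¼ ln(0.888888) = 0.029446.
d = 0.246239 + 0.029446 = 0.275685.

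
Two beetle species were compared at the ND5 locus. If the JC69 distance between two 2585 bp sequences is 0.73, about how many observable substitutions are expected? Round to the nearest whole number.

1206

Invert JC69: p = (3/4)(1 − e^(−4d/3)) = 0.75 × (1 − e^(-0.973333)) = 0.75 × (1 − 0.377822) = 0.466634.
Expected differing sites = pL ≈ 0.466634 × 2585 = 1206.24889 ≈ 1206.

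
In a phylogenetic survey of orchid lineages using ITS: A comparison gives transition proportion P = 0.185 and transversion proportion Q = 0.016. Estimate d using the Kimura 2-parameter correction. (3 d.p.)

0.252

Under the Kimura two-parameter model, d = −½ ln(1 − 2P − Q) − ¼ ln(1 − 2Q).
1 − 2P − Q = 0.614, giving −½ ln(0.614) = 0.243880.
1 − 2Q = 0.968, giving −¼ ln(0.968) = 0.008131.
d = 0.243880 + 0.008131 = 0.252011.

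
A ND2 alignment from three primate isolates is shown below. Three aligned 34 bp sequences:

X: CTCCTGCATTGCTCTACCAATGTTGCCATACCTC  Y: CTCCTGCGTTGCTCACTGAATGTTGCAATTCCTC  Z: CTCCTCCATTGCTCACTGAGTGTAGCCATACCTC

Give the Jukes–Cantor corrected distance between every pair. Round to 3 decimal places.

X–Y: 7/34 sites differ → p ≈ 0.205882, d = −0.75 ln(1 − 0.274509) = 0.240680 ≈ 0.241.
X–Z: 7/34 sites differ → p ≈ 0.205882, d = −0.75 ln(1 − 0.274509) = 0.240680 ≈ 0.241.
Y–Z: 6/34 sites differ → p ≈ 0.176471, d = −0.75 ln(1 − 0.235295) = 0.201199 ≈ 0.201.

d(X,Y) = 0.241, d(X,Z) = 0.241, d(Y,Z) = 0.201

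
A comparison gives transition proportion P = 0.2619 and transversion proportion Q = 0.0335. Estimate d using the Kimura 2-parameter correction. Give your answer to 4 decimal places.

0.4248

Under the Kimura two-parameter model, d = −½ ln(1 − 2P − Q) − ¼ ln(1 − 2Q).
1 − 2P − Q = 0.4427, giving −½ ln(0.4427) = 0.407431.
1 − 2Q = 0.933, giving −¼ ln(0.933) = 0.017338.
d = 0.407431 + 0.017338 = 0.424769.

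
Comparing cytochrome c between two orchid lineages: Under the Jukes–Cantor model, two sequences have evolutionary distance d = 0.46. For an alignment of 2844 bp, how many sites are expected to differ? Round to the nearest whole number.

Invert JC69: p = (3/4)(1 − e^(−4d/3)) = 0.75 × (1 − e^(-0.613333)) = 0.75 × (1 − 0.541543) = 0.343843.
Expected differing sites = pL ≈ 0.343843 × 2844 = 977.889492 ≈ 978.

978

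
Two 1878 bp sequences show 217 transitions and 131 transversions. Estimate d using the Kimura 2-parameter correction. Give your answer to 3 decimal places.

0.217

P = 217/1878 ≈ 0.115548 and Q = 131/1878 ≈ 0.069755.
Under the Kimura two-parameter model, d = −½ ln(1 − 2P − Q) − ¼ ln(1 − 2Q).
1 − 2P − Q = 0.699149, giving −½ ln(0.699149) = 0.178946.
1 − 2Q = 0.86049, giving −¼ ln(0.86049) = 0.037563.
d = 0.178946 + 0.037563 = 0.216509.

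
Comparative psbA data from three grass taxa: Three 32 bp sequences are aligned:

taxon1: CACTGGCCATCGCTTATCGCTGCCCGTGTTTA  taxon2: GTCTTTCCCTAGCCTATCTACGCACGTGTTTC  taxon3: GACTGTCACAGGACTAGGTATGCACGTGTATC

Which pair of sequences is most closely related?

taxon1–taxon2: 12/32 differ, p = 0.375, d = 0.520.
taxon1–taxon3: 15/32 differ, p = 0.469, d = 0.736.
taxon2–taxon3: 10/32 differ, p = 0.313, d = 0.404.
The smallest distance is between taxon2 and taxon3.

taxon2 and taxon3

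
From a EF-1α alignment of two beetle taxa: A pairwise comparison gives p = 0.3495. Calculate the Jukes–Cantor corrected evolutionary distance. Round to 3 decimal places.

0.471

d = −(3/4) ln(1 − 4p/3) = −0.75 ln(1 − 0.466) = −0.75 ln(0.534)
  = −0.75 × (-0.627359) = 0.470519 substitutions/site.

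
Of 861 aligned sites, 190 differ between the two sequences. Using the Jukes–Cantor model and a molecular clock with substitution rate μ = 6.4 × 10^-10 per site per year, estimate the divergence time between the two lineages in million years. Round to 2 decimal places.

p = 190/861 ≈ 0.220674.
d = −(3/4) ln(1 − 4p/3) = −0.75 ln(1 − 0.294232) = −0.75 ln(0.705768)
  = −0.75 × (-0.348469) = 0.261352 substitutions/site.
Under a molecular clock d = 2μt, so t = d/(2μ) = 0.261352 / (2 × 6.4 × 10^-10) = 204.18 million years.

204.18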